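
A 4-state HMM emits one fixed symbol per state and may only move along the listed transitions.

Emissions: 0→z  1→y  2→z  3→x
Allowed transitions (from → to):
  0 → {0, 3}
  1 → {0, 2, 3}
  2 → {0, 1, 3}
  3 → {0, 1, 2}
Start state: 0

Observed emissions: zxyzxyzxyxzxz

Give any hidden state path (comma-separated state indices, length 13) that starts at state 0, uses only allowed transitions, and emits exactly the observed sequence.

  [0] z  {0,2}  => 0  start
  [1] x  {3}  => 3  0->3 ok
  [2] y  {1}  => 1  3->1 ok
  [3] z  {0,2}  => 0  1->0 ok
  [4] x  {3}  => 3  0->3 ok
  [5] y  {1}  => 1  3->1 ok
  [6] z  {0,2}  => 0  1->0 ok
  [7] x  {3}  => 3  0->3 ok
  [8] y  {1}  => 1  3->1 ok
  [9] x  {3}  => 3  1->3 ok
  [10] z  {0,2}  => 2  3->2 ok
  [11] x  {3}  => 3  2->3 ok
  [12] z  {0,2}  => 0  3->0 ok

0,3,1,0,3,1,0,3,1,3,2,3,0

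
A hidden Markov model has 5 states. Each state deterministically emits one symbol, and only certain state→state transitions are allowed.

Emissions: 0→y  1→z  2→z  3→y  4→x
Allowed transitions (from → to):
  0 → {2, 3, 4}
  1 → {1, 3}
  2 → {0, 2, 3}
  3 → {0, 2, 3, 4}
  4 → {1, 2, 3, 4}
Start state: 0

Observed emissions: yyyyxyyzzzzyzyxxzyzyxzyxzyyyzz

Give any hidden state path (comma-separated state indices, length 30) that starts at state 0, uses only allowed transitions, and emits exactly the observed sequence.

  pos 0: y in {0,3}, choose 0; start
  pos 1: y in {0,3}, choose 3; 0->3 ok
  pos 2: y in {0,3}, choose 3; 3->3 ok
  pos 3: y in {0,3}, choose 0; 3->0 ok
  pos 4: x in {4}, choose 4; 0->4 ok
  pos 5: y in {0,3}, choose 3; 4->3 ok
  pos 6: y in {0,3}, choose 0; 3->0 ok
  pos 7: z in {1,2}, choose 2; 0->2 ok
  pos 8: z in {1,2}, choose 2; 2->2 ok
  pos 9: z in {1,2}, choose 2; 2->2 ok
  pos 10: z in {1,2}, choose 2; 2->2 ok
  pos 11: y in {0,3}, choose 3; 2->3 ok
  pos 12: z in {1,2}, choose 2; 3->2 ok
  pos 13: y in {0,3}, choose 0; 2->0 ok
  pos 14: x in {4}, choose 4; 0->4 ok
  pos 15: x in {4}, choose 4; 4->4 ok
  pos 16: z in {1,2}, choose 2; 4->2 ok
  pos 17: y in {0,3}, choose 3; 2->3 ok
  pos 18: z in {1,2}, choose 2; 3->2 ok
  pos 19: y in {0,3}, choose 3; 2->3 ok
  pos 20: x in {4}, choose 4; 3->4 ok
  pos 21: z in {1,2}, choose 1; 4->1 ok
  pos 22: y in {0,3}, choose 3; 1->3 ok
  pos 23: x in {4}, choose 4; 3->4 ok
  pos 24: z in {1,2}, choose 1; 4->1 ok
  pos 25: y in {0,3}, choose 3; 1->3 ok
  pos 26: y in {0,3}, choose 3; 3->3 ok
  pos 27: y in {0,3}, choose 3; 3->3 ok
  pos 28: z in {1,2}, choose 2; 3->2 ok
  pos 29: z in {1,2}, choose 2; 2->2 ok

0,3,3,0,4,3,0,2,2,2,2,3,2,0,4,4,2,3,2,3,4,1,3,4,1,3,3,3,2,2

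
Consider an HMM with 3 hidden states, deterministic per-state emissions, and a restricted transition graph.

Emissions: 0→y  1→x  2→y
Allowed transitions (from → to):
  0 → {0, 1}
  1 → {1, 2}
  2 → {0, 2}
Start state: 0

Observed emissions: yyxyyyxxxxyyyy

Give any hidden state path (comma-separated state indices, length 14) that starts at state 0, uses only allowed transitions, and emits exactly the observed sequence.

  t0 'y' -> {0,2}, take 0 (start)
  t1 'y' -> {0,2}, take 0 (0->0 ok)
  t2 'x' -> {1}, take 1 (0->1 ok)
  t3 'y' -> {0,2}, take 2 (1->2 ok)
  t4 'y' -> {0,2}, take 2 (2->2 ok)
  t5 'y' -> {0,2}, take 0 (2->0 ok)
  t6 'x' -> {1}, take 1 (0->1 ok)
  t7 'x' -> {1}, take 1 (1->1 ok)
  t8 'x' -> {1}, take 1 (1->1 ok)
  t9 'x' -> {1}, take 1 (1->1 ok)
  t10 'y' -> {0,2}, take 2 (1->2 ok)
  t11 'y' -> {0,2}, take 2 (2->2 ok)
  t12 'y' -> {0,2}, take 0 (2->0 ok)
  t13 'y' -> {0,2}, take 0 (0->0 ok)

0,0,1,2,2,0,1,1,1,1,2,2,0,0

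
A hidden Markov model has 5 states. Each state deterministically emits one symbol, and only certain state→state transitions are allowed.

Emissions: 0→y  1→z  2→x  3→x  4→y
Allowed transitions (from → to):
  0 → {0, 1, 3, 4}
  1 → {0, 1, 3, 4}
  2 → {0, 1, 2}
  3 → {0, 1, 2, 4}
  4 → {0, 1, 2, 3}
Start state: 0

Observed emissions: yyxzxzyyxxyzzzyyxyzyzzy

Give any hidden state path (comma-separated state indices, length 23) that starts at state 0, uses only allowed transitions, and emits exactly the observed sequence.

0,4,3,1,3,1,0,4,2,2,0,1,1,1,0,4,2,0,1,0,1,1,0

  0: obs=y cand={0,4} pick 0 [start]
  1: obs=y cand={0,4} pick 4 [0->4 ok]
  2: obs=x cand={2,3} pick 3 [4->3 ok]
  3: obs=z cand={1} pick 1 [3->1 ok]
  4: obs=x cand={2,3} pick 3 [1->3 ok]
  5: obs=z cand={1} pick 1 [3->1 ok]
  6: obs=y cand={0,4} pick 0 [1->0 ok]
  7: obs=y cand={0,4} pick 4 [0->4 ok]
  8: obs=x cand={2,3} pick 2 [4->2 ok]
  9: obs=x cand={2,3} pick 2 [2->2 ok]
  10: obs=y cand={0,4} pick 0 [2->0 ok]
  11: obs=z cand={1} pick 1 [0->1 ok]
  12: obs=z cand={1} pick 1 [1->1 ok]
  13: obs=z cand={1} pick 1 [1->1 ok]
  14: obs=y cand={0,4} pick 0 [1->0 ok]
  15: obs=y cand={0,4} pick 4 [0->4 ok]
  16: obs=x cand={2,3} pick 2 [4->2 ok]
  17: obs=y cand={0,4} pick 0 [2->0 ok]
  18: obs=z cand={1} pick 1 [0->1 ok]
  19: obs=y cand={0,4} pick 0 [1->0 ok]
  20: obs=z cand={1} pick 1 [0->1 ok]
  21: obs=z cand={1} pick 1 [1->1 ok]
  22: obs=y cand={0,4} pick 0 [1->0 ok]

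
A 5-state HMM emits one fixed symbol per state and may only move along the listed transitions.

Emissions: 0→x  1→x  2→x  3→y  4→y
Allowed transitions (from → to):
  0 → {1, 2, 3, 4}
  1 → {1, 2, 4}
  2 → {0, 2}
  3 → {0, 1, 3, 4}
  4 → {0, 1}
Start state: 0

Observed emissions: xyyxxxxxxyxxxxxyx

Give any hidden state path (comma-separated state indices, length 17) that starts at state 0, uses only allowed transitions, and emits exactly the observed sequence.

  0: obs=x cand={0,1,2} pick 0 [start]
  1: obs=y cand={3,4} pick 3 [0->3 ok]
  2: obs=y cand={3,4} pick 4 [3->4 ok]
  3: obs=x cand={0,1,2} pick 0 [4->0 ok]
  4: obs=x cand={0,1,2} pick 1 [0->1 ok]
  5: obs=x cand={0,1,2} pick 2 [1->2 ok]
  6: obs=x cand={0,1,2} pick 2 [2->2 ok]
  7: obs=x cand={0,1,2} pick 2 [2->2 ok]
  8: obs=x cand={0,1,2} pick 0 [2->0 ok]
  9: obs=y cand={3,4} pick 4 [0->4 ok]
  10: obs=x cand={0,1,2} pick 1 [4->1 ok]
  11: obs=x cand={0,1,2} pick 1 [1->1 ok]
  12: obs=x cand={0,1,2} pick 1 [1->1 ok]
  13: obs=x cand={0,1,2} pick 2 [1->2 ok]
  14: obs=x cand={0,1,2} pick 0 [2->0 ok]
  15: obs=y cand={3,4} pick 3 [0->3 ok]
  16: obs=x cand={0,1,2} pick 0 [3->0 ok]

0,3,4,0,1,2,2,2,0,4,1,1,1,2,0,3,0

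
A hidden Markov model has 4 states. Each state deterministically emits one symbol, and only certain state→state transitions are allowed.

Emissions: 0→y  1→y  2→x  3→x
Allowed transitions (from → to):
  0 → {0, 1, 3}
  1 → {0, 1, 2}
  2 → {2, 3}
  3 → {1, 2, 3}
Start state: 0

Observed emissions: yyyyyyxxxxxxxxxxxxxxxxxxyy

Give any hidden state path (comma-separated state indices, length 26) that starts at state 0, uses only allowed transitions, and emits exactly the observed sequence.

0,0,1,1,1,0,3,3,2,3,3,2,2,2,2,2,2,3,2,2,2,3,2,3,1,1

  pos 0: y in {0,1}, choose 0; start
  pos 1: y in {0,1}, choose 0; 0->0 ok
  pos 2: y in {0,1}, choose 1; 0->1 ok
  pos 3: y in {0,1}, choose 1; 1->1 ok
  pos 4: y in {0,1}, choose 1; 1->1 ok
  pos 5: y in {0,1}, choose 0; 1->0 ok
  pos 6: x in {2,3}, choose 3; 0->3 ok
  pos 7: x in {2,3}, choose 3; 3->3 ok
  pos 8: x in {2,3}, choose 2; 3->2 ok
  pos 9: x in {2,3}, choose 3; 2->3 ok
  pos 10: x in {2,3}, choose 3; 3->3 ok
  pos 11: x in {2,3}, choose 2; 3->2 ok
  pos 12: x in {2,3}, choose 2; 2->2 ok
  pos 13: x in {2,3}, choose 2; 2->2 ok
  pos 14: x in {2,3}, choose 2; 2->2 ok
  pos 15: x in {2,3}, choose 2; 2->2 ok
  pos 16: x in {2,3}, choose 2; 2->2 ok
  pos 17: x in {2,3}, choose 3; 2->3 ok
  pos 18: x in {2,3}, choose 2; 3->2 ok
  pos 19: x in {2,3}, choose 2; 2->2 ok
  pos 20: x in {2,3}, choose 2; 2->2 ok
  pos 21: x in {2,3}, choose 3; 2->3 ok
  pos 22: x in {2,3}, choose 2; 3->2 ok
  pos 23: x in {2,3}, choose 3; 2->3 ok
  pos 24: y in {0,1}, choose 1; 3->1 ok
  pos 25: y in {0,1}, choose 1; 1->1 ok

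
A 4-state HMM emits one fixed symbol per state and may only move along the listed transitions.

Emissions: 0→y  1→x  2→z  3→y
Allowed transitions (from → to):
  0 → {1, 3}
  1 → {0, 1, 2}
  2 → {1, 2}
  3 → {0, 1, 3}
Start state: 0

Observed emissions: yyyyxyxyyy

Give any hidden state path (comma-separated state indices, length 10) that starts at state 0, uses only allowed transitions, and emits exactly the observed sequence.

  t0 'y' -> {0,3}, take 0 (start)
  t1 'y' -> {0,3}, take 3 (0->3 ok)
  t2 'y' -> {0,3}, take 3 (3->3 ok)
  t3 'y' -> {0,3}, take 3 (3->3 ok)
  t4 'x' -> {1}, take 1 (3->1 ok)
  t5 'y' -> {0,3}, take 0 (1->0 ok)
  t6 'x' -> {1}, take 1 (0->1 ok)
  t7 'y' -> {0,3}, take 0 (1->0 ok)
  t8 'y' -> {0,3}, take 3 (0->3 ok)
  t9 'y' -> {0,3}, take 0 (3->0 ok)

0,3,3,3,1,0,1,0,3,0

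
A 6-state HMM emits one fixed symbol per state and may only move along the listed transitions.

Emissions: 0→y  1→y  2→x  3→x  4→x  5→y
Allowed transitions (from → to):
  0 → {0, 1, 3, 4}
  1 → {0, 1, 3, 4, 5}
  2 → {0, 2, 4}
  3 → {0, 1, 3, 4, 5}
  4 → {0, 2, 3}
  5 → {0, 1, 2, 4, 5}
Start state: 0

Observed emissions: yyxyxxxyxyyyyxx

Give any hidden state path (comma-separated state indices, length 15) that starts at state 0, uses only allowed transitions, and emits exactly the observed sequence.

  t0 'y' -> {0,1,5}, take 0 (start)
  t1 'y' -> {0,1,5}, take 0 (0->0 ok)
  t2 'x' -> {2,3,4}, take 3 (0->3 ok)
  t3 'y' -> {0,1,5}, take 0 (3->0 ok)
  t4 'x' -> {2,3,4}, take 4 (0->4 ok)
  t5 'x' -> {2,3,4}, take 2 (4->2 ok)
  t6 'x' -> {2,3,4}, take 4 (2->4 ok)
  t7 'y' -> {0,1,5}, take 0 (4->0 ok)
  t8 'x' -> {2,3,4}, take 3 (0->3 ok)
  t9 'y' -> {0,1,5}, take 5 (3->5 ok)
  t10 'y' -> {0,1,5}, take 1 (5->1 ok)
  t11 'y' -> {0,1,5}, take 5 (1->5 ok)
  t12 'y' -> {0,1,5}, take 5 (5->5 ok)
  t13 'x' -> {2,3,4}, take 4 (5->4 ok)
  t14 'x' -> {2,3,4}, take 3 (4->3 ok)

0,0,3,0,4,2,4,0,3,5,1,5,5,4,3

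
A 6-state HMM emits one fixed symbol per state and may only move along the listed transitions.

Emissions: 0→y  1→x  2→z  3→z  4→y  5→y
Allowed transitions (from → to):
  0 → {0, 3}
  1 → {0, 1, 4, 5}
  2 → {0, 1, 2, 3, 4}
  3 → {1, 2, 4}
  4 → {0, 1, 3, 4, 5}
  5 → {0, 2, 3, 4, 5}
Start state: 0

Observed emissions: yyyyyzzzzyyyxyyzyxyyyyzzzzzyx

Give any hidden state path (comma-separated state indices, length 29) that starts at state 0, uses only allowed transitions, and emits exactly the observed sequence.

0,0,0,0,0,3,2,2,2,4,5,4,1,4,5,2,4,1,5,0,0,0,3,2,2,3,2,4,1

  [0] y  {0,4,5}  => 0  start
  [1] y  {0,4,5}  => 0  0->0 ok
  [2] y  {0,4,5}  => 0  0->0 ok
  [3] y  {0,4,5}  => 0  0->0 ok
  [4] y  {0,4,5}  => 0  0->0 ok
  [5] z  {2,3}  => 3  0->3 ok
  [6] z  {2,3}  => 2  3->2 ok
  [7] z  {2,3}  => 2  2->2 ok
  [8] z  {2,3}  => 2  2->2 ok
  [9] y  {0,4,5}  => 4  2->4 ok
  [10] y  {0,4,5}  => 5  4->5 ok
  [11] y  {0,4,5}  => 4  5->4 ok
  [12] x  {1}  => 1  4->1 ok
  [13] y  {0,4,5}  => 4  1->4 ok
  [14] y  {0,4,5}  => 5  4->5 ok
  [15] z  {2,3}  => 2  5->2 ok
  [16] y  {0,4,5}  => 4  2->4 ok
  [17] x  {1}  => 1  4->1 ok
  [18] y  {0,4,5}  => 5  1->5 ok
  [19] y  {0,4,5}  => 0  5->0 ok
  [20] y  {0,4,5}  => 0  0->0 ok
  [21] y  {0,4,5}  => 0  0->0 ok
  [22] z  {2,3}  => 3  0->3 ok
  [23] z  {2,3}  => 2  3->2 ok
  [24] z  {2,3}  => 2  2->2 ok
  [25] z  {2,3}  => 3  2->3 ok
  [26] z  {2,3}  => 2  3->2 ok
  [27] y  {0,4,5}  => 4  2->4 ok
  [28] x  {1}  => 1  4->1 ok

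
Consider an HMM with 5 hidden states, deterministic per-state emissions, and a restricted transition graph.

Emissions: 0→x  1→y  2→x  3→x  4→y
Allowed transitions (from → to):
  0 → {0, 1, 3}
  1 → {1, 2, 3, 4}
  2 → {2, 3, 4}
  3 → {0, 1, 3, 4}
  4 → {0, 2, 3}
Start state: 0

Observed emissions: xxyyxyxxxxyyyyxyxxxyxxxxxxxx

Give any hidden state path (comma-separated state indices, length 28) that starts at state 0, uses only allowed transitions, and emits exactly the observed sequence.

  t0 'x' -> {0,2,3}, take 0 (start)
  t1 'x' -> {0,2,3}, take 0 (0->0 ok)
  t2 'y' -> {1,4}, take 1 (0->1 ok)
  t3 'y' -> {1,4}, take 4 (1->4 ok)
  t4 'x' -> {0,2,3}, take 2 (4->2 ok)
  t5 'y' -> {1,4}, take 4 (2->4 ok)
  t6 'x' -> {0,2,3}, take 3 (4->3 ok)
  t7 'x' -> {0,2,3}, take 0 (3->0 ok)
  t8 'x' -> {0,2,3}, take 3 (0->3 ok)
  t9 'x' -> {0,2,3}, take 0 (3->0 ok)
  t10 'y' -> {1,4}, take 1 (0->1 ok)
  t11 'y' -> {1,4}, take 1 (1->1 ok)
  t12 'y' -> {1,4}, take 1 (1->1 ok)
  t13 'y' -> {1,4}, take 1 (1->1 ok)
  t14 'x' -> {0,2,3}, take 2 (1->2 ok)
  t15 'y' -> {1,4}, take 4 (2->4 ok)
  t16 'x' -> {0,2,3}, take 0 (4->0 ok)
  t17 'x' -> {0,2,3}, take 0 (0->0 ok)
  t18 'x' -> {0,2,3}, take 0 (0->0 ok)
  t19 'y' -> {1,4}, take 1 (0->1 ok)
  t20 'x' -> {0,2,3}, take 2 (1->2 ok)
  t21 'x' -> {0,2,3}, take 3 (2->3 ok)
  t22 'x' -> {0,2,3}, take 3 (3->3 ok)
  t23 'x' -> {0,2,3}, take 0 (3->0 ok)
  t24 'x' -> {0,2,3}, take 3 (0->3 ok)
  t25 'x' -> {0,2,3}, take 3 (3->3 ok)
  t26 'x' -> {0,2,3}, take 3 (3->3 ok)
  t27 'x' -> {0,2,3}, take 0 (3->0 ok)

0,0,1,4,2,4,3,0,3,0,1,1,1,1,2,4,0,0,0,1,2,3,3,0,3,3,3,0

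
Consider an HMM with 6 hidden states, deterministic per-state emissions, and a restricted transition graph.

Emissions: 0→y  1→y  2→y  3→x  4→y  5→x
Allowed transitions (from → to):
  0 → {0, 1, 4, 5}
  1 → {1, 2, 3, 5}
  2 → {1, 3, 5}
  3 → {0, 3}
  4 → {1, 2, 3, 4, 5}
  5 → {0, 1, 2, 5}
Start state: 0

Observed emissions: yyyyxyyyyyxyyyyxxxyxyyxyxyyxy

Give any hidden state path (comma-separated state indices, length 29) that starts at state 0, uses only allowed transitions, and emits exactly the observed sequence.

0,1,1,1,3,0,4,1,2,1,5,1,1,1,1,3,3,3,0,5,1,2,3,0,5,0,0,5,1

  t0 'y' -> {0,1,2,4}, take 0 (start)
  t1 'y' -> {0,1,2,4}, take 1 (0->1 ok)
  t2 'y' -> {0,1,2,4}, take 1 (1->1 ok)
  t3 'y' -> {0,1,2,4}, take 1 (1->1 ok)
  t4 'x' -> {3,5}, take 3 (1->3 ok)
  t5 'y' -> {0,1,2,4}, take 0 (3->0 ok)
  t6 'y' -> {0,1,2,4}, take 4 (0->4 ok)
  t7 'y' -> {0,1,2,4}, take 1 (4->1 ok)
  t8 'y' -> {0,1,2,4}, take 2 (1->2 ok)
  t9 'y' -> {0,1,2,4}, take 1 (2->1 ok)
  t10 'x' -> {3,5}, take 5 (1->5 ok)
  t11 'y' -> {0,1,2,4}, take 1 (5->1 ok)
  t12 'y' -> {0,1,2,4}, take 1 (1->1 ok)
  t13 'y' -> {0,1,2,4}, take 1 (1->1 ok)
  t14 'y' -> {0,1,2,4}, take 1 (1->1 ok)
  t15 'x' -> {3,5}, take 3 (1->3 ok)
  t16 'x' -> {3,5}, take 3 (3->3 ok)
  t17 'x' -> {3,5}, take 3 (3->3 ok)
  t18 'y' -> {0,1,2,4}, take 0 (3->0 ok)
  t19 'x' -> {3,5}, take 5 (0->5 ok)
  t20 'y' -> {0,1,2,4}, take 1 (5->1 ok)
  t21 'y' -> {0,1,2,4}, take 2 (1->2 ok)
  t22 'x' -> {3,5}, take 3 (2->3 ok)
  t23 'y' -> {0,1,2,4}, take 0 (3->0 ok)
  t24 'x' -> {3,5}, take 5 (0->5 ok)
  t25 'y' -> {0,1,2,4}, take 0 (5->0 ok)
  t26 'y' -> {0,1,2,4}, take 0 (0->0 ok)
  t27 'x' -> {3,5}, take 5 (0->5 ok)
  t28 'y' -> {0,1,2,4}, take 1 (5->1 ok)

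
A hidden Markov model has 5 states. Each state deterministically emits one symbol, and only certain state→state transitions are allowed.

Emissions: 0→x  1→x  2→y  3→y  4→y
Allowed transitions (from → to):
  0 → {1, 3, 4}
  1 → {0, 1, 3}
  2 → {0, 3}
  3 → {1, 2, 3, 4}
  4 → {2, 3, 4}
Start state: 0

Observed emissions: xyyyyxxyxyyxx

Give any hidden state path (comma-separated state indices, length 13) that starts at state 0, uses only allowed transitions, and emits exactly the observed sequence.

  [0] x  {0,1}  => 0  start
  [1] y  {2,3,4}  => 3  0->3 ok
  [2] y  {2,3,4}  => 3  3->3 ok
  [3] y  {2,3,4}  => 3  3->3 ok
  [4] y  {2,3,4}  => 2  3->2 ok
  [5] x  {0,1}  => 0  2->0 ok
  [6] x  {0,1}  => 1  0->1 ok
  [7] y  {2,3,4}  => 3  1->3 ok
  [8] x  {0,1}  => 1  3->1 ok
  [9] y  {2,3,4}  => 3  1->3 ok
  [10] y  {2,3,4}  => 2  3->2 ok
  [11] x  {0,1}  => 0  2->0 ok
  [12] x  {0,1}  => 1  0->1 ok

0,3,3,3,2,0,1,3,1,3,2,0,1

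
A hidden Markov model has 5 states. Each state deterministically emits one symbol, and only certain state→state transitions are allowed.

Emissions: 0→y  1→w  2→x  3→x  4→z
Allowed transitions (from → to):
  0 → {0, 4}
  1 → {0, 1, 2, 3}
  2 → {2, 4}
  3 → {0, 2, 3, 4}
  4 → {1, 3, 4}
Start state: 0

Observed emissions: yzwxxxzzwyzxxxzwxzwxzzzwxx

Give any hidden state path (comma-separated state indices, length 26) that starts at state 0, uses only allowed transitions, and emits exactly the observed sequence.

  0: obs=y cand={0} pick 0 [start]
  1: obs=z cand={4} pick 4 [0->4 ok]
  2: obs=w cand={1} pick 1 [4->1 ok]
  3: obs=x cand={2,3} pick 3 [1->3 ok]
  4: obs=x cand={2,3} pick 2 [3->2 ok]
  5: obs=x cand={2,3} pick 2 [2->2 ok]
  6: obs=z cand={4} pick 4 [2->4 ok]
  7: obs=z cand={4} pick 4 [4->4 ok]
  8: obs=w cand={1} pick 1 [4->1 ok]
  9: obs=y cand={0} pick 0 [1->0 ok]
  10: obs=z cand={4} pick 4 [0->4 ok]
  11: obs=x cand={2,3} pick 3 [4->3 ok]
  12: obs=x cand={2,3} pick 3 [3->3 ok]
  13: obs=x cand={2,3} pick 2 [3->2 ok]
  14: obs=z cand={4} pick 4 [2->4 ok]
  15: obs=w cand={1} pick 1 [4->1 ok]
  16: obs=x cand={2,3} pick 2 [1->2 ok]
  17: obs=z cand={4} pick 4 [2->4 ok]
  18: obs=w cand={1} pick 1 [4->1 ok]
  19: obs=x cand={2,3} pick 2 [1->2 ok]
  20: obs=z cand={4} pick 4 [2->4 ok]
  21: obs=z cand={4} pick 4 [4->4 ok]
  22: obs=z cand={4} pick 4 [4->4 ok]
  23: obs=w cand={1} pick 1 [4->1 ok]
  24: obs=x cand={2,3} pick 3 [1->3 ok]
  25: obs=x cand={2,3} pick 3 [3->3 ok]

0,4,1,3,2,2,4,4,1,0,4,3,3,2,4,1,2,4,1,2,4,4,4,1,3,3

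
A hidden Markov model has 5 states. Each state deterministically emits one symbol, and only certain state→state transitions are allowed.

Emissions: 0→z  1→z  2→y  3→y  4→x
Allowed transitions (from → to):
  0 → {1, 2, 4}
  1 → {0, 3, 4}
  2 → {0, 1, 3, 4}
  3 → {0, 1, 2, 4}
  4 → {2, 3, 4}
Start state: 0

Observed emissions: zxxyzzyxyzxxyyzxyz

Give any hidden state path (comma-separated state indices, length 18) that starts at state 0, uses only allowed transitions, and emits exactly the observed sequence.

0,4,4,2,1,0,2,4,3,1,4,4,3,2,0,4,2,0

  pos 0: z in {0,1}, choose 0; start
  pos 1: x in {4}, choose 4; 0->4 ok
  pos 2: x in {4}, choose 4; 4->4 ok
  pos 3: y in {2,3}, choose 2; 4->2 ok
  pos 4: z in {0,1}, choose 1; 2->1 ok
  pos 5: z in {0,1}, choose 0; 1->0 ok
  pos 6: y in {2,3}, choose 2; 0->2 ok
  pos 7: x in {4}, choose 4; 2->4 ok
  pos 8: y in {2,3}, choose 3; 4->3 ok
  pos 9: z in {0,1}, choose 1; 3->1 ok
  pos 10: x in {4}, choose 4; 1->4 ok
  pos 11: x in {4}, choose 4; 4->4 ok
  pos 12: y in {2,3}, choose 3; 4->3 ok
  pos 13: y in {2,3}, choose 2; 3->2 ok
  pos 14: z in {0,1}, choose 0; 2->0 ok
  pos 15: x in {4}, choose 4; 0->4 ok
  pos 16: y in {2,3}, choose 2; 4->2 ok
  pos 17: z in {0,1}, choose 0; 2->0 ok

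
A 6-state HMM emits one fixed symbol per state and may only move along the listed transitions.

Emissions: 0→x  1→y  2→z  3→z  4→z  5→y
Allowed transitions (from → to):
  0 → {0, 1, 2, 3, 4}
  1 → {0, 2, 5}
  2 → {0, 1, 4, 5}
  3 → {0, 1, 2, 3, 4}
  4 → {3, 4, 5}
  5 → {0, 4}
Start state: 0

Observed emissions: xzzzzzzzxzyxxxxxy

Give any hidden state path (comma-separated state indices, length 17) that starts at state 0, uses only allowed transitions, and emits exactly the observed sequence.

  0: obs=x cand={0} pick 0 [start]
  1: obs=z cand={2,3,4} pick 4 [0->4 ok]
  2: obs=z cand={2,3,4} pick 4 [4->4 ok]
  3: obs=z cand={2,3,4} pick 3 [4->3 ok]
  4: obs=z cand={2,3,4} pick 4 [3->4 ok]
  5: obs=z cand={2,3,4} pick 3 [4->3 ok]
  6: obs=z cand={2,3,4} pick 4 [3->4 ok]
  7: obs=z cand={2,3,4} pick 3 [4->3 ok]
  8: obs=x cand={0} pick 0 [3->0 ok]
  9: obs=z cand={2,3,4} pick 2 [0->2 ok]
  10: obs=y cand={1,5} pick 5 [2->5 ok]
  11: obs=x cand={0} pick 0 [5->0 ok]
  12: obs=x cand={0} pick 0 [0->0 ok]
  13: obs=x cand={0} pick 0 [0->0 ok]
  14: obs=x cand={0} pick 0 [0->0 ok]
  15: obs=x cand={0} pick 0 [0->0 ok]
  16: obs=y cand={1,5} pick 1 [0->1 ok]

0,4,4,3,4,3,4,3,0,2,5,0,0,0,0,0,1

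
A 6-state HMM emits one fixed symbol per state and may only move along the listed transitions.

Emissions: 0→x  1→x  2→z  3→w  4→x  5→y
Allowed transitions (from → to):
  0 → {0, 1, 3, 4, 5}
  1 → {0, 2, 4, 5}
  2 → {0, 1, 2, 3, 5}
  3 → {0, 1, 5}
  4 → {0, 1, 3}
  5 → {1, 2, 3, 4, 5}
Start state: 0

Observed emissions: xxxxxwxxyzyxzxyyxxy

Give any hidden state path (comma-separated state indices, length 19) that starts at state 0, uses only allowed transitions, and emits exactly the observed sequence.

0,1,0,0,0,3,0,1,5,2,5,1,2,0,5,5,4,1,5

  0: obs=x cand={0,1,4} pick 0 [start]
  1: obs=x cand={0,1,4} pick 1 [0->1 ok]
  2: obs=x cand={0,1,4} pick 0 [1->0 ok]
  3: obs=x cand={0,1,4} pick 0 [0->0 ok]
  4: obs=x cand={0,1,4} pick 0 [0->0 ok]
  5: obs=w cand={3} pick 3 [0->3 ok]
  6: obs=x cand={0,1,4} pick 0 [3->0 ok]
  7: obs=x cand={0,1,4} pick 1 [0->1 ok]
  8: obs=y cand={5} pick 5 [1->5 ok]
  9: obs=z cand={2} pick 2 [5->2 ok]
  10: obs=y cand={5} pick 5 [2->5 ok]
  11: obs=x cand={0,1,4} pick 1 [5->1 ok]
  12: obs=z cand={2} pick 2 [1->2 ok]
  13: obs=x cand={0,1,4} pick 0 [2->0 ok]
  14: obs=y cand={5} pick 5 [0->5 ok]
  15: obs=y cand={5} pick 5 [5->5 ok]
  16: obs=x cand={0,1,4} pick 4 [5->4 ok]
  17: obs=x cand={0,1,4} pick 1 [4->1 ok]
  18: obs=y cand={5} pick 5 [1->5 ok]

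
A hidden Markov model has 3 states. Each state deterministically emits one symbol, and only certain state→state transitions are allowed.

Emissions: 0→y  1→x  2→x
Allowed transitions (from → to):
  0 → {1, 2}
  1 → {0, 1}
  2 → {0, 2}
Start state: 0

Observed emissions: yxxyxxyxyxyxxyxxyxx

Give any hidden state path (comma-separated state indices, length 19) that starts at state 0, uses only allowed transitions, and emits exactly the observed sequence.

  pos 0: y in {0}, choose 0; start
  pos 1: x in {1,2}, choose 1; 0->1 ok
  pos 2: x in {1,2}, choose 1; 1->1 ok
  pos 3: y in {0}, choose 0; 1->0 ok
  pos 4: x in {1,2}, choose 2; 0->2 ok
  pos 5: x in {1,2}, choose 2; 2->2 ok
  pos 6: y in {0}, choose 0; 2->0 ok
  pos 7: x in {1,2}, choose 1; 0->1 ok
  pos 8: y in {0}, choose 0; 1->0 ok
  pos 9: x in {1,2}, choose 2; 0->2 ok
  pos 10: y in {0}, choose 0; 2->0 ok
  pos 11: x in {1,2}, choose 1; 0->1 ok
  pos 12: x in {1,2}, choose 1; 1->1 ok
  pos 13: y in {0}, choose 0; 1->0 ok
  pos 14: x in {1,2}, choose 2; 0->2 ok
  pos 15: x in {1,2}, choose 2; 2->2 ok
  pos 16: y in {0}, choose 0; 2->0 ok
  pos 17: x in {1,2}, choose 2; 0->2 ok
  pos 18: x in {1,2}, choose 2; 2->2 ok

0,1,1,0,2,2,0,1,0,2,0,1,1,0,2,2,0,2,2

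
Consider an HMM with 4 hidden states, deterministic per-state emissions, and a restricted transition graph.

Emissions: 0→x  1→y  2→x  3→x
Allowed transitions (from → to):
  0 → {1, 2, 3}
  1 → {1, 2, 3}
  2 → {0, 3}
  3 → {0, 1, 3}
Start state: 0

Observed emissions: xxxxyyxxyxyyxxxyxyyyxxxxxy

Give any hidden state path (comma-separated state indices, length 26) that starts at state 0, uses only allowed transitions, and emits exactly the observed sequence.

  0: obs=x cand={0,2,3} pick 0 [start]
  1: obs=x cand={0,2,3} pick 2 [0->2 ok]
  2: obs=x cand={0,2,3} pick 0 [2->0 ok]
  3: obs=x cand={0,2,3} pick 3 [0->3 ok]
  4: obs=y cand={1} pick 1 [3->1 ok]
  5: obs=y cand={1} pick 1 [1->1 ok]
  6: obs=x cand={0,2,3} pick 3 [1->3 ok]
  7: obs=x cand={0,2,3} pick 3 [3->3 ok]
  8: obs=y cand={1} pick 1 [3->1 ok]
  9: obs=x cand={0,2,3} pick 3 [1->3 ok]
  10: obs=y cand={1} pick 1 [3->1 ok]
  11: obs=y cand={1} pick 1 [1->1 ok]
  12: obs=x cand={0,2,3} pick 3 [1->3 ok]
  13: obs=x cand={0,2,3} pick 3 [3->3 ok]
  14: obs=x cand={0,2,3} pick 0 [3->0 ok]
  15: obs=y cand={1} pick 1 [0->1 ok]
  16: obs=x cand={0,2,3} pick 3 [1->3 ok]
  17: obs=y cand={1} pick 1 [3->1 ok]
  18: obs=y cand={1} pick 1 [1->1 ok]
  19: obs=y cand={1} pick 1 [1->1 ok]
  20: obs=x cand={0,2,3} pick 2 [1->2 ok]
  21: obs=x cand={0,2,3} pick 3 [2->3 ok]
  22: obs=x cand={0,2,3} pick 0 [3->0 ok]
  23: obs=x cand={0,2,3} pick 3 [0->3 ok]
  24: obs=x cand={0,2,3} pick 3 [3->3 ok]
  25: obs=y cand={1} pick 1 [3->1 ok]

0,2,0,3,1,1,3,3,1,3,1,1,3,3,0,1,3,1,1,1,2,3,0,3,3,1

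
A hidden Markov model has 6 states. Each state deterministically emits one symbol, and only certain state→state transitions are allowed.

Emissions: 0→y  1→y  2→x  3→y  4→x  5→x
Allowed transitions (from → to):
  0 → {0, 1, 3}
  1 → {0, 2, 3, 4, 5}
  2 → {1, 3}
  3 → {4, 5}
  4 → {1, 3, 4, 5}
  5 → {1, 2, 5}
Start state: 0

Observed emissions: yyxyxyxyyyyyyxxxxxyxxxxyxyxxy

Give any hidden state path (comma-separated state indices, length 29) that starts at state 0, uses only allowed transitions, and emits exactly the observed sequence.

0,1,5,1,2,1,5,1,0,0,0,0,3,4,5,5,5,5,1,4,5,5,2,1,2,1,5,2,1

  [0] y  {0,1,3}  => 0  start
  [1] y  {0,1,3}  => 1  0->1 ok
  [2] x  {2,4,5}  => 5  1->5 ok
  [3] y  {0,1,3}  => 1  5->1 ok
  [4] x  {2,4,5}  => 2  1->2 ok
  [5] y  {0,1,3}  => 1  2->1 ok
  [6] x  {2,4,5}  => 5  1->5 ok
  [7] y  {0,1,3}  => 1  5->1 ok
  [8] y  {0,1,3}  => 0  1->0 ok
  [9] y  {0,1,3}  => 0  0->0 ok
  [10] y  {0,1,3}  => 0  0->0 ok
  [11] y  {0,1,3}  => 0  0->0 ok
  [12] y  {0,1,3}  => 3  0->3 ok
  [13] x  {2,4,5}  => 4  3->4 ok
  [14] x  {2,4,5}  => 5  4->5 ok
  [15] x  {2,4,5}  => 5  5->5 ok
  [16] x  {2,4,5}  => 5  5->5 ok
  [17] x  {2,4,5}  => 5  5->5 ok
  [18] y  {0,1,3}  => 1  5->1 ok
  [19] x  {2,4,5}  => 4  1->4 ok
  [20] x  {2,4,5}  => 5  4->5 ok
  [21] x  {2,4,5}  => 5  5->5 ok
  [22] x  {2,4,5}  => 2  5->2 ok
  [23] y  {0,1,3}  => 1  2->1 ok
  [24] x  {2,4,5}  => 2  1->2 ok
  [25] y  {0,1,3}  => 1  2->1 ok
  [26] x  {2,4,5}  => 5  1->5 ok
  [27] x  {2,4,5}  => 2  5->2 ok
  [28] y  {0,1,3}  => 1  2->1 ok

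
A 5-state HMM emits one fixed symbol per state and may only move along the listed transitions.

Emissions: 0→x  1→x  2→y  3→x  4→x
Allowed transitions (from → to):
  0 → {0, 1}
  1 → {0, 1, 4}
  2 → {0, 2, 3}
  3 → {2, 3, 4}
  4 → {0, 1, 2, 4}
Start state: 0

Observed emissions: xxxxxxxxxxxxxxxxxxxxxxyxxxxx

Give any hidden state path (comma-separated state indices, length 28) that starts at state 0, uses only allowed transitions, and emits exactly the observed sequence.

0,1,0,0,0,1,4,0,1,1,4,0,1,1,4,4,0,0,1,0,1,4,2,0,0,0,1,4

  pos 0: x in {0,1,3,4}, choose 0; start
  pos 1: x in {0,1,3,4}, choose 1; 0->1 ok
  pos 2: x in {0,1,3,4}, choose 0; 1->0 ok
  pos 3: x in {0,1,3,4}, choose 0; 0->0 ok
  pos 4: x in {0,1,3,4}, choose 0; 0->0 ok
  pos 5: x in {0,1,3,4}, choose 1; 0->1 ok
  pos 6: x in {0,1,3,4}, choose 4; 1->4 ok
  pos 7: x in {0,1,3,4}, choose 0; 4->0 ok
  pos 8: x in {0,1,3,4}, choose 1; 0->1 ok
  pos 9: x in {0,1,3,4}, choose 1; 1->1 ok
  pos 10: x in {0,1,3,4}, choose 4; 1->4 ok
  pos 11: x in {0,1,3,4}, choose 0; 4->0 ok
  pos 12: x in {0,1,3,4}, choose 1; 0->1 ok
  pos 13: x in {0,1,3,4}, choose 1; 1->1 ok
  pos 14: x in {0,1,3,4}, choose 4; 1->4 ok
  pos 15: x in {0,1,3,4}, choose 4; 4->4 ok
  pos 16: x in {0,1,3,4}, choose 0; 4->0 ok
  pos 17: x in {0,1,3,4}, choose 0; 0->0 ok
  pos 18: x in {0,1,3,4}, choose 1; 0->1 ok
  pos 19: x in {0,1,3,4}, choose 0; 1->0 ok
  pos 20: x in {0,1,3,4}, choose 1; 0->1 ok
  pos 21: x in {0,1,3,4}, choose 4; 1->4 ok
  pos 22: y in {2}, choose 2; 4->2 ok
  pos 23: x in {0,1,3,4}, choose 0; 2->0 ok
  pos 24: x in {0,1,3,4}, choose 0; 0->0 ok
  pos 25: x in {0,1,3,4}, choose 0; 0->0 ok
  pos 26: x in {0,1,3,4}, choose 1; 0->1 ok
  pos 27: x in {0,1,3,4}, choose 4; 1->4 ok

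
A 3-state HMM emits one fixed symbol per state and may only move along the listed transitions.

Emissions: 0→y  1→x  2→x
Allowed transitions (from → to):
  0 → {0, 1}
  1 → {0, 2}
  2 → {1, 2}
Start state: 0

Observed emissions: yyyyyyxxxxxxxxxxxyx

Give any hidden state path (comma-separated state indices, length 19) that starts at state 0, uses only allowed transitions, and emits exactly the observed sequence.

0,0,0,0,0,0,1,2,2,1,2,1,2,2,1,2,1,0,1

  0: obs=y cand={0} pick 0 [start]
  1: obs=y cand={0} pick 0 [0->0 ok]
  2: obs=y cand={0} pick 0 [0->0 ok]
  3: obs=y cand={0} pick 0 [0->0 ok]
  4: obs=y cand={0} pick 0 [0->0 ok]
  5: obs=y cand={0} pick 0 [0->0 ok]
  6: obs=x cand={1,2} pick 1 [0->1 ok]
  7: obs=x cand={1,2} pick 2 [1->2 ok]
  8: obs=x cand={1,2} pick 2 [2->2 ok]
  9: obs=x cand={1,2} pick 1 [2->1 ok]
  10: obs=x cand={1,2} pick 2 [1->2 ok]
  11: obs=x cand={1,2} pick 1 [2->1 ok]
  12: obs=x cand={1,2} pick 2 [1->2 ok]
  13: obs=x cand={1,2} pick 2 [2->2 ok]
  14: obs=x cand={1,2} pick 1 [2->1 ok]
  15: obs=x cand={1,2} pick 2 [1->2 ok]
  16: obs=x cand={1,2} pick 1 [2->1 ok]
  17: obs=y cand={0} pick 0 [1->0 ok]
  18: obs=x cand={1,2} pick 1 [0->1 ok]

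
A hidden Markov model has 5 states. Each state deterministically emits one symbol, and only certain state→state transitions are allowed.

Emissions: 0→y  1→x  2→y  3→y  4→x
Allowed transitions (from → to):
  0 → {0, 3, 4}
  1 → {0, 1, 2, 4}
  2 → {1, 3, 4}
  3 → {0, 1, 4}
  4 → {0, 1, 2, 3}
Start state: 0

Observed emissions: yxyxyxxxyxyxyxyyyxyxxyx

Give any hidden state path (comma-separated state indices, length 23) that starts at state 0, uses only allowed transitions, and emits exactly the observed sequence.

  0: obs=y cand={0,2,3} pick 0 [start]
  1: obs=x cand={1,4} pick 4 [0->4 ok]
  2: obs=y cand={0,2,3} pick 0 [4->0 ok]
  3: obs=x cand={1,4} pick 4 [0->4 ok]
  4: obs=y cand={0,2,3} pick 2 [4->2 ok]
  5: obs=x cand={1,4} pick 1 [2->1 ok]
  6: obs=x cand={1,4} pick 1 [1->1 ok]
  7: obs=x cand={1,4} pick 4 [1->4 ok]
  8: obs=y cand={0,2,3} pick 0 [4->0 ok]
  9: obs=x cand={1,4} pick 4 [0->4 ok]
  10: obs=y cand={0,2,3} pick 3 [4->3 ok]
  11: obs=x cand={1,4} pick 4 [3->4 ok]
  12: obs=y cand={0,2,3} pick 2 [4->2 ok]
  13: obs=x cand={1,4} pick 4 [2->4 ok]
  14: obs=y cand={0,2,3} pick 3 [4->3 ok]
  15: obs=y cand={0,2,3} pick 0 [3->0 ok]
  16: obs=y cand={0,2,3} pick 0 [0->0 ok]
  17: obs=x cand={1,4} pick 4 [0->4 ok]
  18: obs=y cand={0,2,3} pick 2 [4->2 ok]
  19: obs=x cand={1,4} pick 1 [2->1 ok]
  20: obs=x cand={1,4} pick 1 [1->1 ok]
  21: obs=y cand={0,2,3} pick 2 [1->2 ok]
  22: obs=x cand={1,4} pick 1 [2->1 ok]

0,4,0,4,2,1,1,4,0,4,3,4,2,4,3,0,0,4,2,1,1,2,1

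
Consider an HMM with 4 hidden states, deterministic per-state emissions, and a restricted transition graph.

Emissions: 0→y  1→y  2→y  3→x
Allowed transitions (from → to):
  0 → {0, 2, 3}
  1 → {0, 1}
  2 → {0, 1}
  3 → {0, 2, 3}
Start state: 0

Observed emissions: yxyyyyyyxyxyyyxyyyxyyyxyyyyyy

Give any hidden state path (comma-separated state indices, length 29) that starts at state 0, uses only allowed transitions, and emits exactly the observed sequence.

0,3,2,1,0,0,2,0,3,0,3,2,1,0,3,0,2,0,3,2,1,0,3,2,1,0,0,2,1

  pos 0: y in {0,1,2}, choose 0; start
  pos 1: x in {3}, choose 3; 0->3 ok
  pos 2: y in {0,1,2}, choose 2; 3->2 ok
  pos 3: y in {0,1,2}, choose 1; 2->1 ok
  pos 4: y in {0,1,2}, choose 0; 1->0 ok
  pos 5: y in {0,1,2}, choose 0; 0->0 ok
  pos 6: y in {0,1,2}, choose 2; 0->2 ok
  pos 7: y in {0,1,2}, choose 0; 2->0 ok
  pos 8: x in {3}, choose 3; 0->3 ok
  pos 9: y in {0,1,2}, choose 0; 3->0 ok
  pos 10: x in {3}, choose 3; 0->3 ok
  pos 11: y in {0,1,2}, choose 2; 3->2 ok
  pos 12: y in {0,1,2}, choose 1; 2->1 ok
  pos 13: y in {0,1,2}, choose 0; 1->0 ok
  pos 14: x in {3}, choose 3; 0->3 ok
  pos 15: y in {0,1,2}, choose 0; 3->0 ok
  pos 16: y in {0,1,2}, choose 2; 0->2 ok
  pos 17: y in {0,1,2}, choose 0; 2->0 ok
  pos 18: x in {3}, choose 3; 0->3 ok
  pos 19: y in {0,1,2}, choose 2; 3->2 ok
  pos 20: y in {0,1,2}, choose 1; 2->1 ok
  pos 21: y in {0,1,2}, choose 0; 1->0 ok
  pos 22: x in {3}, choose 3; 0->3 ok
  pos 23: y in {0,1,2}, choose 2; 3->2 ok
  pos 24: y in {0,1,2}, choose 1; 2->1 ok
  pos 25: y in {0,1,2}, choose 0; 1->0 ok
  pos 26: y in {0,1,2}, choose 0; 0->0 ok
  pos 27: y in {0,1,2}, choose 2; 0->2 ok
  pos 28: y in {0,1,2}, choose 1; 2->1 ok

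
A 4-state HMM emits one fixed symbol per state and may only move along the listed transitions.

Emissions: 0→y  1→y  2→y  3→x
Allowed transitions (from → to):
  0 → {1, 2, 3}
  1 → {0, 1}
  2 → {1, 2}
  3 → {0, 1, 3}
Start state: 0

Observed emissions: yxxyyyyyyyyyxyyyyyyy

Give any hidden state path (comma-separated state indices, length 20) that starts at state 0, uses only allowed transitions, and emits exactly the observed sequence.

  t0 'y' -> {0,1,2}, take 0 (start)
  t1 'x' -> {3}, take 3 (0->3 ok)
  t2 'x' -> {3}, take 3 (3->3 ok)
  t3 'y' -> {0,1,2}, take 1 (3->1 ok)
  t4 'y' -> {0,1,2}, take 0 (1->0 ok)
  t5 'y' -> {0,1,2}, take 2 (0->2 ok)
  t6 'y' -> {0,1,2}, take 2 (2->2 ok)
  t7 'y' -> {0,1,2}, take 1 (2->1 ok)
  t8 'y' -> {0,1,2}, take 1 (1->1 ok)
  t9 'y' -> {0,1,2}, take 1 (1->1 ok)
  t10 'y' -> {0,1,2}, take 1 (1->1 ok)
  t11 'y' -> {0,1,2}, take 0 (1->0 ok)
  t12 'x' -> {3}, take 3 (0->3 ok)
  t13 'y' -> {0,1,2}, take 0 (3->0 ok)
  t14 'y' -> {0,1,2}, take 1 (0->1 ok)
  t15 'y' -> {0,1,2}, take 1 (1->1 ok)
  t16 'y' -> {0,1,2}, take 0 (1->0 ok)
  t17 'y' -> {0,1,2}, take 1 (0->1 ok)
  t18 'y' -> {0,1,2}, take 1 (1->1 ok)
  t19 'y' -> {0,1,2}, take 0 (1->0 ok)

0,3,3,1,0,2,2,1,1,1,1,0,3,0,1,1,0,1,1,0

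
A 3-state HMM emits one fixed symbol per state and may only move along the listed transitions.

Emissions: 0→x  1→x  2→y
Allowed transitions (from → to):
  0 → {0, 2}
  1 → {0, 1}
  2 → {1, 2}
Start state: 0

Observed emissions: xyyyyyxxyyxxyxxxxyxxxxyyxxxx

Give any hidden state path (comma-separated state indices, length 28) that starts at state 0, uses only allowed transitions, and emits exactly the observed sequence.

0,2,2,2,2,2,1,0,2,2,1,0,2,1,1,1,0,2,1,1,1,0,2,2,1,1,0,0

  t0 'x' -> {0,1}, take 0 (start)
  t1 'y' -> {2}, take 2 (0->2 ok)
  t2 'y' -> {2}, take 2 (2->2 ok)
  t3 'y' -> {2}, take 2 (2->2 ok)
  t4 'y' -> {2}, take 2 (2->2 ok)
  t5 'y' -> {2}, take 2 (2->2 ok)
  t6 'x' -> {0,1}, take 1 (2->1 ok)
  t7 'x' -> {0,1}, take 0 (1->0 ok)
  t8 'y' -> {2}, take 2 (0->2 ok)
  t9 'y' -> {2}, take 2 (2->2 ok)
  t10 'x' -> {0,1}, take 1 (2->1 ok)
  t11 'x' -> {0,1}, take 0 (1->0 ok)
  t12 'y' -> {2}, take 2 (0->2 ok)
  t13 'x' -> {0,1}, take 1 (2->1 ok)
  t14 'x' -> {0,1}, take 1 (1->1 ok)
  t15 'x' -> {0,1}, take 1 (1->1 ok)
  t16 'x' -> {0,1}, take 0 (1->0 ok)
  t17 'y' -> {2}, take 2 (0->2 ok)
  t18 'x' -> {0,1}, take 1 (2->1 ok)
  t19 'x' -> {0,1}, take 1 (1->1 ok)
  t20 'x' -> {0,1}, take 1 (1->1 ok)
  t21 'x' -> {0,1}, take 0 (1->0 ok)
  t22 'y' -> {2}, take 2 (0->2 ok)
  t23 'y' -> {2}, take 2 (2->2 ok)
  t24 'x' -> {0,1}, take 1 (2->1 ok)
  t25 'x' -> {0,1}, take 1 (1->1 ok)
  t26 'x' -> {0,1}, take 0 (1->0 ok)
  t27 'x' -> {0,1}, take 0 (0->0 ok)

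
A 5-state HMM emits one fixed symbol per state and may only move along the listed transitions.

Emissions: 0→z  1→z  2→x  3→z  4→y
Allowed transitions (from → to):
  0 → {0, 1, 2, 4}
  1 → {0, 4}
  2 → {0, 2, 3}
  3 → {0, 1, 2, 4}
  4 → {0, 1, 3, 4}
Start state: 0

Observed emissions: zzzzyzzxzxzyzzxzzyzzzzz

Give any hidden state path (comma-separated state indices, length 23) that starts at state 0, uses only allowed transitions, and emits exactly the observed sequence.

  t0 'z' -> {0,1,3}, take 0 (start)
  t1 'z' -> {0,1,3}, take 1 (0->1 ok)
  t2 'z' -> {0,1,3}, take 0 (1->0 ok)
  t3 'z' -> {0,1,3}, take 0 (0->0 ok)
  t4 'y' -> {4}, take 4 (0->4 ok)
  t5 'z' -> {0,1,3}, take 3 (4->3 ok)
  t6 'z' -> {0,1,3}, take 0 (3->0 ok)
  t7 'x' -> {2}, take 2 (0->2 ok)
  t8 'z' -> {0,1,3}, take 3 (2->3 ok)
  t9 'x' -> {2}, take 2 (3->2 ok)
  t10 'z' -> {0,1,3}, take 3 (2->3 ok)
  t11 'y' -> {4}, take 4 (3->4 ok)
  t12 'z' -> {0,1,3}, take 3 (4->3 ok)
  t13 'z' -> {0,1,3}, take 0 (3->0 ok)
  t14 'x' -> {2}, take 2 (0->2 ok)
  t15 'z' -> {0,1,3}, take 0 (2->0 ok)
  t16 'z' -> {0,1,3}, take 0 (0->0 ok)
  t17 'y' -> {4}, take 4 (0->4 ok)
  t18 'z' -> {0,1,3}, take 0 (4->0 ok)
  t19 'z' -> {0,1,3}, take 1 (0->1 ok)
  t20 'z' -> {0,1,3}, take 0 (1->0 ok)
  t21 'z' -> {0,1,3}, take 1 (0->1 ok)
  t22 'z' -> {0,1,3}, take 0 (1->0 ok)

0,1,0,0,4,3,0,2,3,2,3,4,3,0,2,0,0,4,0,1,0,1,0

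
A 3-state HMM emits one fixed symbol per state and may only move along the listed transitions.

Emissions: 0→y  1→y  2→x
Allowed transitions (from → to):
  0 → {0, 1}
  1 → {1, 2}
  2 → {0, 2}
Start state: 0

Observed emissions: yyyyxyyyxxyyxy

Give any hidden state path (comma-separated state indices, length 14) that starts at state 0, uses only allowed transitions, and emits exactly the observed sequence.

  pos 0: y in {0,1}, choose 0; start
  pos 1: y in {0,1}, choose 0; 0->0 ok
  pos 2: y in {0,1}, choose 1; 0->1 ok
  pos 3: y in {0,1}, choose 1; 1->1 ok
  pos 4: x in {2}, choose 2; 1->2 ok
  pos 5: y in {0,1}, choose 0; 2->0 ok
  pos 6: y in {0,1}, choose 0; 0->0 ok
  pos 7: y in {0,1}, choose 1; 0->1 ok
  pos 8: x in {2}, choose 2; 1->2 ok
  pos 9: x in {2}, choose 2; 2->2 ok
  pos 10: y in {0,1}, choose 0; 2->0 ok
  pos 11: y in {0,1}, choose 1; 0->1 ok
  pos 12: x in {2}, choose 2; 1->2 ok
  pos 13: y in {0,1}, choose 0; 2->0 ok

0,0,1,1,2,0,0,1,2,2,0,1,2,0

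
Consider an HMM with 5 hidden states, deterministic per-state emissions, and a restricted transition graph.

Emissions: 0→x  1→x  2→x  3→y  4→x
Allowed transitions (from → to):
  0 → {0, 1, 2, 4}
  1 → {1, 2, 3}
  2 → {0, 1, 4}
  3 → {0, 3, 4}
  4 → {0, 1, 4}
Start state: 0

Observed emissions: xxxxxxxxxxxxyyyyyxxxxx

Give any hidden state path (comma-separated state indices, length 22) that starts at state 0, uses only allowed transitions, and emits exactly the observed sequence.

0,4,4,0,1,1,1,1,2,1,1,1,3,3,3,3,3,0,4,0,0,0

  t0 'x' -> {0,1,2,4}, take 0 (start)
  t1 'x' -> {0,1,2,4}, take 4 (0->4 ok)
  t2 'x' -> {0,1,2,4}, take 4 (4->4 ok)
  t3 'x' -> {0,1,2,4}, take 0 (4->0 ok)
  t4 'x' -> {0,1,2,4}, take 1 (0->1 ok)
  t5 'x' -> {0,1,2,4}, take 1 (1->1 ok)
  t6 'x' -> {0,1,2,4}, take 1 (1->1 ok)
  t7 'x' -> {0,1,2,4}, take 1 (1->1 ok)
  t8 'x' -> {0,1,2,4}, take 2 (1->2 ok)
  t9 'x' -> {0,1,2,4}, take 1 (2->1 ok)
  t10 'x' -> {0,1,2,4}, take 1 (1->1 ok)
  t11 'x' -> {0,1,2,4}, take 1 (1->1 ok)
  t12 'y' -> {3}, take 3 (1->3 ok)
  t13 'y' -> {3}, take 3 (3->3 ok)
  t14 'y' -> {3}, take 3 (3->3 ok)
  t15 'y' -> {3}, take 3 (3->3 ok)
  t16 'y' -> {3}, take 3 (3->3 ok)
  t17 'x' -> {0,1,2,4}, take 0 (3->0 ok)
  t18 'x' -> {0,1,2,4}, take 4 (0->4 ok)
  t19 'x' -> {0,1,2,4}, take 0 (4->0 ok)
  t20 'x' -> {0,1,2,4}, take 0 (0->0 ok)
  t21 'x' -> {0,1,2,4}, take 0 (0->0 ok)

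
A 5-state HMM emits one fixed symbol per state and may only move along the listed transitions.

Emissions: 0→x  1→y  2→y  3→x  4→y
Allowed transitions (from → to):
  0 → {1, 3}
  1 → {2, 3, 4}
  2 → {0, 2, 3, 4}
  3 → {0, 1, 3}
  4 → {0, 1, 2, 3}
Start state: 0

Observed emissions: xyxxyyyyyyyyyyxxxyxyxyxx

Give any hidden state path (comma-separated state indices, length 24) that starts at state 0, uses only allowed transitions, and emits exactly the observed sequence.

0,1,3,0,1,2,4,1,4,2,2,4,1,4,0,3,3,1,3,1,3,1,3,0

  0: obs=x cand={0,3} pick 0 [start]
  1: obs=y cand={1,2,4} pick 1 [0->1 ok]
  2: obs=x cand={0,3} pick 3 [1->3 ok]
  3: obs=x cand={0,3} pick 0 [3->0 ok]
  4: obs=y cand={1,2,4} pick 1 [0->1 ok]
  5: obs=y cand={1,2,4} pick 2 [1->2 ok]
  6: obs=y cand={1,2,4} pick 4 [2->4 ok]
  7: obs=y cand={1,2,4} pick 1 [4->1 ok]
  8: obs=y cand={1,2,4} pick 4 [1->4 ok]
  9: obs=y cand={1,2,4} pick 2 [4->2 ok]
  10: obs=y cand={1,2,4} pick 2 [2->2 ok]
  11: obs=y cand={1,2,4} pick 4 [2->4 ok]
  12: obs=y cand={1,2,4} pick 1 [4->1 ok]
  13: obs=y cand={1,2,4} pick 4 [1->4 ok]
  14: obs=x cand={0,3} pick 0 [4->0 ok]
  15: obs=x cand={0,3} pick 3 [0->3 ok]
  16: obs=x cand={0,3} pick 3 [3->3 ok]
  17: obs=y cand={1,2,4} pick 1 [3->1 ok]
  18: obs=x cand={0,3} pick 3 [1->3 ok]
  19: obs=y cand={1,2,4} pick 1 [3->1 ok]
  20: obs=x cand={0,3} pick 3 [1->3 ok]
  21: obs=y cand={1,2,4} pick 1 [3->1 ok]
  22: obs=x cand={0,3} pick 3 [1->3 ok]
  23: obs=x cand={0,3} pick 0 [3->0 ok]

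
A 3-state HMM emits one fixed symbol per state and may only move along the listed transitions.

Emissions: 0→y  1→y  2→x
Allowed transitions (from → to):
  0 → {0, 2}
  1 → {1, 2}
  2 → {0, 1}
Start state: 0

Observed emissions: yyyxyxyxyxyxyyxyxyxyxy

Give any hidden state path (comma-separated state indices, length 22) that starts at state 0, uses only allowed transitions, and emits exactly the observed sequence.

  t0 'y' -> {0,1}, take 0 (start)
  t1 'y' -> {0,1}, take 0 (0->0 ok)
  t2 'y' -> {0,1}, take 0 (0->0 ok)
  t3 'x' -> {2}, take 2 (0->2 ok)
  t4 'y' -> {0,1}, take 1 (2->1 ok)
  t5 'x' -> {2}, take 2 (1->2 ok)
  t6 'y' -> {0,1}, take 0 (2->0 ok)
  t7 'x' -> {2}, take 2 (0->2 ok)
  t8 'y' -> {0,1}, take 1 (2->1 ok)
  t9 'x' -> {2}, take 2 (1->2 ok)
  t10 'y' -> {0,1}, take 1 (2->1 ok)
  t11 'x' -> {2}, take 2 (1->2 ok)
  t12 'y' -> {0,1}, take 0 (2->0 ok)
  t13 'y' -> {0,1}, take 0 (0->0 ok)
  t14 'x' -> {2}, take 2 (0->2 ok)
  t15 'y' -> {0,1}, take 1 (2->1 ok)
  t16 'x' -> {2}, take 2 (1->2 ok)
  t17 'y' -> {0,1}, take 0 (2->0 ok)
  t18 'x' -> {2}, take 2 (0->2 ok)
  t19 'y' -> {0,1}, take 0 (2->0 ok)
  t20 'x' -> {2}, take 2 (0->2 ok)
  t21 'y' -> {0,1}, take 1 (2->1 ok)

0,0,0,2,1,2,0,2,1,2,1,2,0,0,2,1,2,0,2,0,2,1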